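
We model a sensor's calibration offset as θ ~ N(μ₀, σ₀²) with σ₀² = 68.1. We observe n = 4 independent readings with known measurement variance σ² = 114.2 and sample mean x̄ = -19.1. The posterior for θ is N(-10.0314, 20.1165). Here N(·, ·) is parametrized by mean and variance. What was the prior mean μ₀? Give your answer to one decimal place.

With known observation variance, the Normal–Normal posterior has precision τ_n = τ₀ + n/σ² and mean μ_n = (τ₀μ₀ + (n/σ²)x̄)/τ_n.
Here τ₀ = 1/68.1 = 0.014684 and τ_data = 4/114.2 = 0.035026, so τ_n = 0.049710.
Rearranging for μ₀: μ₀ = (μ_n·τ_n − τ_data·x̄)/τ₀ = (-10.0314·0.049710 − 0.035026·-19.1) / 0.014684 = 0.170336/0.014684 ≈ 11.6.

μ₀ = 11.6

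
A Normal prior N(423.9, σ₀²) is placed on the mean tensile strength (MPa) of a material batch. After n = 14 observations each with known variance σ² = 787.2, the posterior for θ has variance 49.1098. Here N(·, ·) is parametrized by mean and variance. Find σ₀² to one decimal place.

Posterior precision equals prior precision plus data precision: 1/σ_n² = 1/σ₀² + n/σ².
So 1/σ₀² = 1/49.1098 − 14/787.2 = 0.020363 − 0.017785 = 0.002578.
Hence σ₀² = 1/0.002578 ≈ 387.9.

σ₀² = 387.9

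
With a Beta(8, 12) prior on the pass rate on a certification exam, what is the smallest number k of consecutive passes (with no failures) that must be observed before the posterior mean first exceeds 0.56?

After k passes and 0 failures the posterior is Beta(8+k, 12), with mean (8+k)/(8+12+k).
Set (8+k)/(20+k) > 0.56 and solve: k > (0.56·20 − 8)/(1 − 0.56) = 7.273.
The smallest integer exceeding 7.273 is 8, and checking k=8: (16)/(28) = 0.5714 > 0.56.

k = 8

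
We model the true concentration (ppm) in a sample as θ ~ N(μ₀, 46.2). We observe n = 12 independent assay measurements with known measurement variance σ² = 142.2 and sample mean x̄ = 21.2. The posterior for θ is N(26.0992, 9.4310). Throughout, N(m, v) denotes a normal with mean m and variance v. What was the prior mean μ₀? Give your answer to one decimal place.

μ₀ = 45.2

The posterior mean is a precision-weighted average: μ_n = (τ₀μ₀ + τ_data·x̄)/(τ₀+τ_data), with τ₀=1/σ₀² and τ_data=n/σ².
Here τ₀ = 1/46.2 = 0.021645 and τ_data = 12/142.2 = 0.084388, so τ_n = 0.106033.
Rearranging for μ₀: μ₀ = (μ_n·τ_n − τ_data·x̄)/τ₀ = (26.0992·0.106033 − 0.084388·21.2) / 0.021645 = 0.978351/0.021645 ≈ 45.2.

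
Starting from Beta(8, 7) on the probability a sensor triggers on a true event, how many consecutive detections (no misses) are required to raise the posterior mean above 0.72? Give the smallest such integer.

k = 11

After k detections and 0 misses the posterior is Beta(8+k, 7), with mean (8+k)/(8+7+k).
Set (8+k)/(15+k) > 0.72 and solve: k > (0.72·15 − 8)/(1 − 0.72) = 10.000.
The smallest integer exceeding 10.000 is 11, and checking k=11: (19)/(26) = 0.7308 > 0.72.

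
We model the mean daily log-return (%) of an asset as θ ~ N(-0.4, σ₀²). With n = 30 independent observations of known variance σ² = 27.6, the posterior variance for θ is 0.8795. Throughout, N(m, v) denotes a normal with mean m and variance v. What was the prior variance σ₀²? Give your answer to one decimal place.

σ₀² = 20.0

For the Normal–Normal model with known σ², precisions add: τ_n = τ₀ + n/σ².
So 1/σ₀² = 1/0.8795 − 30/27.6 = 1.137010 − 1.086957 = 0.050053.
Hence σ₀² = 1/0.050053 ≈ 20.0.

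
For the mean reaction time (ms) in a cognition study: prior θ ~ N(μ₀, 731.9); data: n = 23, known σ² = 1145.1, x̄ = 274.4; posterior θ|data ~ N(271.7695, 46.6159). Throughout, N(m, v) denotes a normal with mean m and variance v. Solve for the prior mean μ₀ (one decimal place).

The posterior mean is a precision-weighted average: μ_n = (τ₀μ₀ + τ_data·x̄)/(τ₀+τ_data), with τ₀=1/σ₀² and τ_data=n/σ².
Here τ₀ = 1/731.9 = 0.001366 and τ_data = 23/1145.1 = 0.020086, so τ_n = 0.021452.
Rearranging for μ₀: μ₀ = (μ_n·τ_n − τ_data·x̄)/τ₀ = (271.7695·0.021452 − 0.020086·274.4) / 0.001366 = 0.318401/0.001366 ≈ 233.1.

μ₀ = 233.1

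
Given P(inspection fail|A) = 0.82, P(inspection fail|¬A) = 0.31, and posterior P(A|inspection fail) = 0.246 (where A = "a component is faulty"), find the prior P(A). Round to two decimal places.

Bayes' rule in odds form gives O(A|E) = O(A)·[P(E|A)/P(E|¬A)], hence O(A) = O(A|E)/LR.
Posterior odds = 0.246/(1−0.246) = 0.3263. LR = 0.82/0.31 = 2.6452.
Prior odds = 0.3263/2.6452 = 0.1234, so P(A) = 0.1234/(1+0.1234) ≈ 0.11.

P(A) = 0.11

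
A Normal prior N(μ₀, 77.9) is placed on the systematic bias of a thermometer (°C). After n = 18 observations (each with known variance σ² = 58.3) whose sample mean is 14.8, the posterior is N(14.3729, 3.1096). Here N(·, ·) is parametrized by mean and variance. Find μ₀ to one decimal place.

With known observation variance, the Normal–Normal posterior has precision τ_n = τ₀ + n/σ² and mean μ_n = (τ₀μ₀ + (n/σ²)x̄)/τ_n.
Here τ₀ = 1/77.9 = 0.012837 and τ_data = 18/58.3 = 0.308748, so τ_n = 0.321585.
Rearranging for μ₀: μ₀ = (μ_n·τ_n − τ_data·x̄)/τ₀ = (14.3729·0.321585 − 0.308748·14.8) / 0.012837 = 0.052639/0.012837 ≈ 4.1.

μ₀ = 4.1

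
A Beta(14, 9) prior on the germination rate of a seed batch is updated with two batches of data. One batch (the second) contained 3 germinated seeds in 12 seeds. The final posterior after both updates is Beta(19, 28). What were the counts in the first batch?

Sequential conjugate updates are equivalent to a single update on the pooled data, so total successes = posterior α − prior α and total failures = posterior β − prior β.
Total across both batches: 19−14=5 germinated seeds, 28−9=19 non-germinating seeds.
Subtract the second batch: 5−3=2 germinated seeds and 19−9=10 non-germinating seeds.

2 germinated seeds and 10 non-germinating seeds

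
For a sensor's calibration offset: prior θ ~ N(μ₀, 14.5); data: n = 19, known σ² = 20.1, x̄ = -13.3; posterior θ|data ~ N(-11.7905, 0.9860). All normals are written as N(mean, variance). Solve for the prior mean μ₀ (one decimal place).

With known observation variance, the Normal–Normal posterior has precision τ_n = τ₀ + n/σ² and mean μ_n = (τ₀μ₀ + (n/σ²)x̄)/τ_n.
Here τ₀ = 1/14.5 = 0.068966 and τ_data = 19/20.1 = 0.945274, so τ_n = 1.014240.
Rearranging for μ₀: μ₀ = (μ_n·τ_n − τ_data·x̄)/τ₀ = (-11.7905·1.014240 − 0.945274·-13.3) / 0.068966 = 0.613747/0.068966 ≈ 8.9.

μ₀ = 8.9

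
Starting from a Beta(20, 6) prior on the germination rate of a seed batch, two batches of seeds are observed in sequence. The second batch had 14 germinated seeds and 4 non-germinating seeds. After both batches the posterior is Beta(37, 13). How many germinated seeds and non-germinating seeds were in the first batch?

Because Beta–binomial updating is additive in the counts, the combined data contributed (α_post−α_prior, β_post−β_prior) successes and failures.
Total across both batches: 37−20=17 germinated seeds, 13−6=7 non-germinating seeds.
Subtract the second batch: 17−14=3 germinated seeds and 7−4=3 non-germinating seeds.

3 germinated seeds and 3 non-germinating seeds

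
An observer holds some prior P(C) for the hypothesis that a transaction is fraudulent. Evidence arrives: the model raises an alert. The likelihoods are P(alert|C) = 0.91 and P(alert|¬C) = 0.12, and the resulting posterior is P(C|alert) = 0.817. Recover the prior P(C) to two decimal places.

In odds form, posterior odds = prior odds × likelihood ratio, so prior odds = posterior odds ÷ LR.
Posterior odds = 0.817/(1−0.817) = 4.4645. LR = 0.91/0.12 = 7.5833.
Prior odds = 4.4645/7.5833 = 0.5887, so P(C) = 0.5887/(1+0.5887) ≈ 0.37.

P(C) = 0.37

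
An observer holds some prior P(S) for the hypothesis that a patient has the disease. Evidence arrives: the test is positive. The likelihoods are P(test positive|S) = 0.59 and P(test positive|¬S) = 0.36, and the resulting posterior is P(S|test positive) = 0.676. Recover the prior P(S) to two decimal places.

P(S) = 0.56

In odds form, posterior odds = prior odds × likelihood ratio, so prior odds = posterior odds ÷ LR.
Posterior odds = 0.676/(1−0.676) = 2.0864. LR = 0.59/0.36 = 1.6389.
Prior odds = 2.0864/1.6389 = 1.2730, so P(S) = 1.2730/(1+1.2730) ≈ 0.56.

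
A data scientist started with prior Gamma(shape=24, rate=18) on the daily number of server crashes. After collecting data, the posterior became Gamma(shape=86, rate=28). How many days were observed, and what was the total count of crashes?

n = 10 days with total 62 crashes

A Gamma(α, β) prior (rate parametrization) on a Poisson rate with n observations summing to S gives posterior Gamma(α+S, β+n).
Matching: Σxᵢ = 86 − 24 = 62 and n = 28 − 18 = 10.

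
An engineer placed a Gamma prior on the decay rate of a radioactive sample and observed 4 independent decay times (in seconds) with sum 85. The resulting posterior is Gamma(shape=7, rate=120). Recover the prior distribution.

For an exponential likelihood with a Gamma(α, β) prior on the rate, n observations with total T give posterior Gamma(α+n, β+T).
So α = 7 − 4 = 3 and β = 120 − 85 = 35.

Gamma(shape=3, rate=35)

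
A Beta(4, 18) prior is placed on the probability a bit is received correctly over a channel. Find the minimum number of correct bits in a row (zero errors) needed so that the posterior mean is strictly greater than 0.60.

After k correct bits and 0 errors the posterior is Beta(4+k, 18), with mean (4+k)/(4+18+k).
Set (4+k)/(22+k) > 0.60 and solve: k > (0.60·22 − 4)/(1 − 0.60) = 23.000.
The smallest integer exceeding 23.000 is 24, and checking k=24: (28)/(46) = 0.6087 > 0.60.

k = 24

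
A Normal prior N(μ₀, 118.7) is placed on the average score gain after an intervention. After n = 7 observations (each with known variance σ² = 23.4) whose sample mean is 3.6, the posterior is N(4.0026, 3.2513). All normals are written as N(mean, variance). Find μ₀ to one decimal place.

μ₀ = 18.3

The posterior mean is a precision-weighted average: μ_n = (τ₀μ₀ + τ_data·x̄)/(τ₀+τ_data), with τ₀=1/σ₀² and τ_data=n/σ².
Here τ₀ = 1/118.7 = 0.008425 and τ_data = 7/23.4 = 0.299145, so τ_n = 0.307570.
Rearranging for μ₀: μ₀ = (μ_n·τ_n − τ_data·x̄)/τ₀ = (4.0026·0.307570 − 0.299145·3.6) / 0.008425 = 0.154158/0.008425 ≈ 18.3.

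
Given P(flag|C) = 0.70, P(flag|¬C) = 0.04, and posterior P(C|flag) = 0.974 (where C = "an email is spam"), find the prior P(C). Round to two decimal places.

In odds form, posterior odds = prior odds × likelihood ratio, so prior odds = posterior odds ÷ LR.
Posterior odds = 0.974/(1−0.974) = 37.4615. LR = 0.70/0.04 = 17.5000.
Prior odds = 37.4615/17.5000 = 2.1407, so P(C) = 2.1407/(1+2.1407) ≈ 0.68.

P(C) = 0.68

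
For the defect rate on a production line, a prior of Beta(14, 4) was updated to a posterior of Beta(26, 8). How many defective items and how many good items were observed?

Beta is conjugate to the binomial likelihood: posterior = Beta(a+s, b+f).
Match parameters: s=26−14=12, f=8−4=4.

12 defective items and 4 good items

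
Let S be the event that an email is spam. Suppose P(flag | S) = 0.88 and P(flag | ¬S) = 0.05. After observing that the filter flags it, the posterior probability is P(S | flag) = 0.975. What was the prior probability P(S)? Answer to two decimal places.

P(S) = 0.69

In odds form, posterior odds = prior odds × likelihood ratio, so prior odds = posterior odds ÷ LR.
Posterior odds = 0.975/(1−0.975) = 39.0000. LR = 0.88/0.05 = 17.6000.
Prior odds = 39.0000/17.6000 = 2.2159, so P(S) = 2.2159/(1+2.2159) ≈ 0.69.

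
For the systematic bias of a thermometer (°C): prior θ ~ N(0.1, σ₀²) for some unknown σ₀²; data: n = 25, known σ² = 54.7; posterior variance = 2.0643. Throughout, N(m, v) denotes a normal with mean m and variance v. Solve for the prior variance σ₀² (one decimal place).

For the Normal–Normal model with known σ², precisions add: τ_n = τ₀ + n/σ².
So 1/σ₀² = 1/2.0643 − 25/54.7 = 0.484426 − 0.457038 = 0.027388.
Hence σ₀² = 1/0.027388 ≈ 36.5.

σ₀² = 36.5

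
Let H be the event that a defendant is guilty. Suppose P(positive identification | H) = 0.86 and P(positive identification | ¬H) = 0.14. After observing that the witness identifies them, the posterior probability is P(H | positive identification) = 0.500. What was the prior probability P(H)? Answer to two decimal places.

P(H) = 0.14

In odds form, posterior odds = prior odds × likelihood ratio, so prior odds = posterior odds ÷ LR.
Posterior odds = 0.500/(1−0.500) = 1.0000. LR = 0.86/0.14 = 6.1429.
Prior odds = 1.0000/6.1429 = 0.1628, so P(H) = 0.1628/(1+0.1628) ≈ 0.14.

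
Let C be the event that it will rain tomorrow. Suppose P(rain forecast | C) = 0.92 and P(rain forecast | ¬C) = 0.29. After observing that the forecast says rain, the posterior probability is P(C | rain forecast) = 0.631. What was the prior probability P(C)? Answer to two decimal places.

Bayes' rule in odds form gives O(C|E) = O(C)·[P(E|C)/P(E|¬C)], hence O(C) = O(C|E)/LR.
Posterior odds = 0.631/(1−0.631) = 1.7100. LR = 0.92/0.29 = 3.1724.
Prior odds = 1.7100/3.1724 = 0.5390, so P(C) = 0.5390/(1+0.5390) ≈ 0.35.

P(C) = 0.35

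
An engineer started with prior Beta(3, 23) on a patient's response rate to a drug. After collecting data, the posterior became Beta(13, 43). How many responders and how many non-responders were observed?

Under Beta–binomial conjugacy the posterior parameters are (α+s, β+f).
So s = 13 − 3 = 10 and f = 43 − 23 = 20.

10 responders and 20 non-responders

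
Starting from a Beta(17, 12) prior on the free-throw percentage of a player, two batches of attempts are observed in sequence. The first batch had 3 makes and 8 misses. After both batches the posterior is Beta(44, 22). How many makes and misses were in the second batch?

24 makes and 2 misses

Sequential conjugate updates are equivalent to a single update on the pooled data, so total successes = posterior α − prior α and total failures = posterior β − prior β.
Total across both batches: 44−17=27 makes, 22−12=10 misses.
Subtract the first batch: 27−3=24 makes and 10−8=2 misses.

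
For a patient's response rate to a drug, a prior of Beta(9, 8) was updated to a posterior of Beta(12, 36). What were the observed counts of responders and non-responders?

3 responders and 28 non-responders

Beta is conjugate to the binomial likelihood: posterior = Beta(a+s, b+f).
So s = 12 − 9 = 3 and f = 36 − 8 = 28.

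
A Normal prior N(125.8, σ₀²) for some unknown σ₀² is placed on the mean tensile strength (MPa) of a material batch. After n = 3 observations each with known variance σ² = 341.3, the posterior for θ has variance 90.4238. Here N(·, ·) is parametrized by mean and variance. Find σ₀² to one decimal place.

σ₀² = 440.7

For the Normal–Normal model with known σ², precisions add: τ_n = τ₀ + n/σ².
So 1/σ₀² = 1/90.4238 − 3/341.3 = 0.011059 − 0.008790 = 0.002269.
Hence σ₀² = 1/0.002269 ≈ 440.7.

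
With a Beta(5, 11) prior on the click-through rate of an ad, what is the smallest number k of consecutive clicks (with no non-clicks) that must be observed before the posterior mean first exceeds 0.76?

k = 30

After k clicks and 0 non-clicks the posterior is Beta(5+k, 11), with mean (5+k)/(5+11+k).
Set (5+k)/(16+k) > 0.76 and solve: k > (0.76·16 − 5)/(1 − 0.76) = 29.833.
The smallest integer exceeding 29.833 is 30.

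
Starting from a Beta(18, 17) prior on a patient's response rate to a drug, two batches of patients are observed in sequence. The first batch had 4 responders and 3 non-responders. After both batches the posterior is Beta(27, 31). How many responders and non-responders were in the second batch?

5 responders and 11 non-responders

Because Beta–binomial updating is additive in the counts, the combined data contributed (α_post−α_prior, β_post−β_prior) successes and failures.
Total across both batches: 27−18=9 responders, 31−17=14 non-responders.
Subtract the first batch: 9−4=5 responders and 14−3=11 non-responders.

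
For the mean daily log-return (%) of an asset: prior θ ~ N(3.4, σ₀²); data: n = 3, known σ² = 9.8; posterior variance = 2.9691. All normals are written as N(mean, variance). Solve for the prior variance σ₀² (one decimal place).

σ₀² = 32.6

Posterior precision equals prior precision plus data precision: 1/σ_n² = 1/σ₀² + n/σ².
So 1/σ₀² = 1/2.9691 − 3/9.8 = 0.336802 − 0.306122 = 0.030680.
Hence σ₀² = 1/0.030680 ≈ 32.6.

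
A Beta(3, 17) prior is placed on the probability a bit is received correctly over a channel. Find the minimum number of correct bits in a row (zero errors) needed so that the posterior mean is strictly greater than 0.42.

k = 10

After k correct bits and 0 errors the posterior is Beta(3+k, 17), with mean (3+k)/(3+17+k).
Set (3+k)/(20+k) > 0.42 and solve: k > (0.42·20 − 3)/(1 − 0.42) = 9.310.
The smallest integer exceeding 9.310 is 10.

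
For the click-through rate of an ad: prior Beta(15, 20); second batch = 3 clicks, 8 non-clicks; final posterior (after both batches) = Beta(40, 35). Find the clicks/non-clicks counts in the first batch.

Because Beta–binomial updating is additive in the counts, the combined data contributed (α_post−α_prior, β_post−β_prior) successes and failures.
Total across both batches: 40−15=25 clicks, 35−20=15 non-clicks.
Subtract the second batch: 25−3=22 clicks and 15−8=7 non-clicks.

22 clicks and 7 non-clicks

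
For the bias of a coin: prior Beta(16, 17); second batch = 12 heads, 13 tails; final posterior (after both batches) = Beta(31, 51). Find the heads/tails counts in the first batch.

3 heads and 21 tails

Sequential conjugate updates are equivalent to a single update on the pooled data, so total successes = posterior α − prior α and total failures = posterior β − prior β.
Total across both batches: 31−16=15 heads, 51−17=34 tails.
Subtract the second batch: 15−12=3 heads and 34−13=21 tails.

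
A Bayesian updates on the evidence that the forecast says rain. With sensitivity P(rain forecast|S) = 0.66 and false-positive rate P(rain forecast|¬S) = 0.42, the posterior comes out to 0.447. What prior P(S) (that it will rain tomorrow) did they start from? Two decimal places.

P(S) = 0.34

Bayes' rule in odds form gives O(S|E) = O(S)·[P(E|S)/P(E|¬S)], hence O(S) = O(S|E)/LR.
Posterior odds = 0.447/(1−0.447) = 0.8083. LR = 0.66/0.42 = 1.5714.
Prior odds = 0.8083/1.5714 = 0.5144, so P(S) = 0.5144/(1+0.5144) ≈ 0.34.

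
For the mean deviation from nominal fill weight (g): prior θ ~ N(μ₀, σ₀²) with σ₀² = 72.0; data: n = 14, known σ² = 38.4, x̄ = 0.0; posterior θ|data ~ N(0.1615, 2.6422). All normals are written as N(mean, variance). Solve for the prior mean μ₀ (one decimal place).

With known observation variance, the Normal–Normal posterior has precision τ_n = τ₀ + n/σ² and mean μ_n = (τ₀μ₀ + (n/σ²)x̄)/τ_n.
Here τ₀ = 1/72.0 = 0.013889 and τ_data = 14/38.4 = 0.364583, so τ_n = 0.378472.
Rearranging for μ₀: μ₀ = (μ_n·τ_n − τ_data·x̄)/τ₀ = (0.1615·0.378472 − 0.364583·0.0) / 0.013889 = 0.061123/0.013889 ≈ 4.4.

μ₀ = 4.4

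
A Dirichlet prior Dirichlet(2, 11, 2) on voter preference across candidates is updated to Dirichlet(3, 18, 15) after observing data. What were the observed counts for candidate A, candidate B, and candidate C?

counts (1, 7, 13)

For a Dirichlet(α) prior with multinomial counts c, the posterior is Dirichlet(α + c) componentwise.
Counts are posterior − prior componentwise: 3−2=1, 18−11=7, 15−2=13.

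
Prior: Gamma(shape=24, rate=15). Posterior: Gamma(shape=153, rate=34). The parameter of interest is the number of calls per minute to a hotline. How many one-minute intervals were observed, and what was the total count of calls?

n = 19 one-minute intervals with total 129 calls

A Gamma(α, β) prior (rate parametrization) on a Poisson rate with n observations summing to S gives posterior Gamma(α+S, β+n).
Matching: Σxᵢ = 153 − 24 = 129 and n = 34 − 15 = 19.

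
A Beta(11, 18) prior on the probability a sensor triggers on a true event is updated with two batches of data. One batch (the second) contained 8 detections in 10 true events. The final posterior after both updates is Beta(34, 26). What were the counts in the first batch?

Sequential conjugate updates are equivalent to a single update on the pooled data, so total successes = posterior α − prior α and total failures = posterior β − prior β.
Total across both batches: 34−11=23 detections, 26−18=8 misses.
Subtract the second batch: 23−8=15 detections and 8−2=6 misses.

15 detections and 6 misses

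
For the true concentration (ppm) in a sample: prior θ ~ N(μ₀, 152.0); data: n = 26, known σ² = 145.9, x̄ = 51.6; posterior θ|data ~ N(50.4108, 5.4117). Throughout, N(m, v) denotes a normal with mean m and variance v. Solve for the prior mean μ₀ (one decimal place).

μ₀ = 18.2

With known observation variance, the Normal–Normal posterior has precision τ_n = τ₀ + n/σ² and mean μ_n = (τ₀μ₀ + (n/σ²)x̄)/τ_n.
Here τ₀ = 1/152.0 = 0.006579 and τ_data = 26/145.9 = 0.178204, so τ_n = 0.184783.
Rearranging for μ₀: μ₀ = (μ_n·τ_n − τ_data·x̄)/τ₀ = (50.4108·0.184783 − 0.178204·51.6) / 0.006579 = 0.119732/0.006579 ≈ 18.2.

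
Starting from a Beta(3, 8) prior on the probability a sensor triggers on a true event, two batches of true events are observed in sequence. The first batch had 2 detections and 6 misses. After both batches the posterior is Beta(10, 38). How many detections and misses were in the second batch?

5 detections and 24 misses

Sequential conjugate updates are equivalent to a single update on the pooled data, so total successes = posterior α − prior α and total failures = posterior β − prior β.
Total across both batches: 10−3=7 detections, 38−8=30 misses.
Subtract the first batch: 7−2=5 detections and 30−6=24 misses.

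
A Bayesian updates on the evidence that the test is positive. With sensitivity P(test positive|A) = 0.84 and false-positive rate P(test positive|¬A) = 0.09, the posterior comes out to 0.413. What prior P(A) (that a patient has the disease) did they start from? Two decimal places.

P(A) = 0.07

Bayes' rule in odds form gives O(A|E) = O(A)·[P(E|A)/P(E|¬A)], hence O(A) = O(A|E)/LR.
Posterior odds = 0.413/(1−0.413) = 0.7036. LR = 0.84/0.09 = 9.3333.
Prior odds = 0.7036/9.3333 = 0.0754, so P(A) = 0.0754/(1+0.0754) ≈ 0.07.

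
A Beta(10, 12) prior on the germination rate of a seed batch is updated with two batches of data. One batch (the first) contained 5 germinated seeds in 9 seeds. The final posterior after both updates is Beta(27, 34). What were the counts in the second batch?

12 germinated seeds and 18 non-germinating seeds

Because Beta–binomial updating is additive in the counts, the combined data contributed (α_post−α_prior, β_post−β_prior) successes and failures.
Total across both batches: 27−10=17 germinated seeds, 34−12=22 non-germinating seeds.
Subtract the first batch: 17−5=12 germinated seeds and 22−4=18 non-germinating seeds.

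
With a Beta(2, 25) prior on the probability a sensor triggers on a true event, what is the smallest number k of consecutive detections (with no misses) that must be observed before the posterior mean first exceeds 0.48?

k = 22

After k detections and 0 misses the posterior is Beta(2+k, 25), with mean (2+k)/(2+25+k).
Set (2+k)/(27+k) > 0.48 and solve: k > (0.48·27 − 2)/(1 − 0.48) = 21.077.
The smallest integer exceeding 21.077 is 22, and checking k=22: (24)/(49) = 0.4898 > 0.48.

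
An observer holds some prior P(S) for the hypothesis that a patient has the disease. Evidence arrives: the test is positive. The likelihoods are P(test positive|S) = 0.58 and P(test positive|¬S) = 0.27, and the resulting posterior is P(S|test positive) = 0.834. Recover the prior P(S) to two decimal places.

In odds form, posterior odds = prior odds × likelihood ratio, so prior odds = posterior odds ÷ LR.
Posterior odds = 0.834/(1−0.834) = 5.0241. LR = 0.58/0.27 = 2.1481.
Prior odds = 5.0241/2.1481 = 2.3389, so P(S) = 2.3389/(1+2.3389) ≈ 0.70.

P(S) = 0.70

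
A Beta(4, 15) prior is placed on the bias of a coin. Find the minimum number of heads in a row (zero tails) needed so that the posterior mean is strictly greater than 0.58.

After k heads and 0 tails the posterior is Beta(4+k, 15), with mean (4+k)/(4+15+k).
Set (4+k)/(19+k) > 0.58 and solve: k > (0.58·19 − 4)/(1 − 0.58) = 16.714.
The smallest integer exceeding 16.714 is 17.

k = 17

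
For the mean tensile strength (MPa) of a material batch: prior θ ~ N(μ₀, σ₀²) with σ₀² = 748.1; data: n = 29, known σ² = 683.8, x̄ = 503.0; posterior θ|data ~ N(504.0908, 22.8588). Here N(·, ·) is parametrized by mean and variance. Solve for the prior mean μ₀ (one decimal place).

μ₀ = 538.7

The posterior mean is a precision-weighted average: μ_n = (τ₀μ₀ + τ_data·x̄)/(τ₀+τ_data), with τ₀=1/σ₀² and τ_data=n/σ².
Here τ₀ = 1/748.1 = 0.001337 and τ_data = 29/683.8 = 0.042410, so τ_n = 0.043747.
Rearranging for μ₀: μ₀ = (μ_n·τ_n − τ_data·x̄)/τ₀ = (504.0908·0.043747 − 0.042410·503.0) / 0.001337 = 0.720230/0.001337 ≈ 538.7.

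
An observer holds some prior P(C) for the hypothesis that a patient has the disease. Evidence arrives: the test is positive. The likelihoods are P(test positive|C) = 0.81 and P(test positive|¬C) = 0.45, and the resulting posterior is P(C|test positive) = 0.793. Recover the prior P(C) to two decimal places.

P(C) = 0.68

Bayes' rule in odds form gives O(C|E) = O(C)·[P(E|C)/P(E|¬C)], hence O(C) = O(C|E)/LR.
Posterior odds = 0.793/(1−0.793) = 3.8309. LR = 0.81/0.45 = 1.8000.
Prior odds = 3.8309/1.8000 = 2.1283, so P(C) = 2.1283/(1+2.1283) ≈ 0.68.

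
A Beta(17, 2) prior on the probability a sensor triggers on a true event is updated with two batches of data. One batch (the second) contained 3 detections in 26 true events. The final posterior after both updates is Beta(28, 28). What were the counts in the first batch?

Sequential conjugate updates are equivalent to a single update on the pooled data, so total successes = posterior α − prior α and total failures = posterior β − prior β.
Total across both batches: 28−17=11 detections, 28−2=26 misses.
Subtract the second batch: 11−3=8 detections and 26−23=3 misses.

8 detections and 3 misses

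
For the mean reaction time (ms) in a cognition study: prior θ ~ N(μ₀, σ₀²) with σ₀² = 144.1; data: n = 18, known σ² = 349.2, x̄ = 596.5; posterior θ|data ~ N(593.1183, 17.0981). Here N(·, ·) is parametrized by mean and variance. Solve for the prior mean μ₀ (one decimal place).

With known observation variance, the Normal–Normal posterior has precision τ_n = τ₀ + n/σ² and mean μ_n = (τ₀μ₀ + (n/σ²)x̄)/τ_n.
Here τ₀ = 1/144.1 = 0.006940 and τ_data = 18/349.2 = 0.051546, so τ_n = 0.058486.
Rearranging for μ₀: μ₀ = (μ_n·τ_n − τ_data·x̄)/τ₀ = (593.1183·0.058486 − 0.051546·596.5) / 0.006940 = 3.941928/0.006940 ≈ 568.0.

μ₀ = 568.0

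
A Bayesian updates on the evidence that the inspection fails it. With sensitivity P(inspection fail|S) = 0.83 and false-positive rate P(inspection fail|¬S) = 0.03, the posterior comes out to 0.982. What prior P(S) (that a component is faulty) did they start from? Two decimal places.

P(S) = 0.66

Bayes' rule in odds form gives O(S|E) = O(S)·[P(E|S)/P(E|¬S)], hence O(S) = O(S|E)/LR.
Posterior odds = 0.982/(1−0.982) = 54.5556. LR = 0.83/0.03 = 27.6667.
Prior odds = 54.5556/27.6667 = 1.9719, so P(S) = 1.9719/(1+1.9719) ≈ 0.66.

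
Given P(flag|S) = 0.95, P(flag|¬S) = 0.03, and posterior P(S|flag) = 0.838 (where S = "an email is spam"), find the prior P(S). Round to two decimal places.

P(S) = 0.14

In odds form, posterior odds = prior odds × likelihood ratio, so prior odds = posterior odds ÷ LR.
Posterior odds = 0.838/(1−0.838) = 5.1728. LR = 0.95/0.03 = 31.6667.
Prior odds = 5.1728/31.6667 = 0.1634, so P(S) = 0.1634/(1+0.1634) ≈ 0.14.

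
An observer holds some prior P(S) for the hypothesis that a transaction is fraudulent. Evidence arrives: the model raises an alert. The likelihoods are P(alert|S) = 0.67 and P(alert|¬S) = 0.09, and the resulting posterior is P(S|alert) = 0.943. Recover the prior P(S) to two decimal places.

P(S) = 0.69

Bayes' rule in odds form gives O(S|E) = O(S)·[P(E|S)/P(E|¬S)], hence O(S) = O(S|E)/LR.
Posterior odds = 0.943/(1−0.943) = 16.5439. LR = 0.67/0.09 = 7.4444.
Prior odds = 16.5439/7.4444 = 2.2223, so P(S) = 2.2223/(1+2.2223) ≈ 0.69.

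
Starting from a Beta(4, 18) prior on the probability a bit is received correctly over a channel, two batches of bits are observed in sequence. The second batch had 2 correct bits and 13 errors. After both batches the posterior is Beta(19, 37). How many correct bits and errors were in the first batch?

13 correct bits and 6 errors

Sequential conjugate updates are equivalent to a single update on the pooled data, so total successes = posterior α − prior α and total failures = posterior β − prior β.
Total across both batches: 19−4=15 correct bits, 37−18=19 errors.
Subtract the second batch: 15−2=13 correct bits and 19−13=6 errors.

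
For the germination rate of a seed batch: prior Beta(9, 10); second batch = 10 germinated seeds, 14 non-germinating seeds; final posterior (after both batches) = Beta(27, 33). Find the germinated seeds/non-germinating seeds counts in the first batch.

Because Beta–binomial updating is additive in the counts, the combined data contributed (α_post−α_prior, β_post−β_prior) successes and failures.
Total across both batches: 27−9=18 germinated seeds, 33−10=23 non-germinating seeds.
Subtract the second batch: 18−10=8 germinated seeds and 23−14=9 non-germinating seeds.

8 germinated seeds and 9 non-germinating seeds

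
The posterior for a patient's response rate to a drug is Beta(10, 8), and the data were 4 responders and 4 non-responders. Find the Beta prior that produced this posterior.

Beta(6, 4)

Beta is conjugate to the binomial likelihood: posterior = Beta(a+s, b+f).
Subtract the data counts: 10−4=6, 8−4=4.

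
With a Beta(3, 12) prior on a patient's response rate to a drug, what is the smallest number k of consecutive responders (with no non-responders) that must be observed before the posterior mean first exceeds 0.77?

k = 38

After k responders and 0 non-responders the posterior is Beta(3+k, 12), with mean (3+k)/(3+12+k).
Set (3+k)/(15+k) > 0.77 and solve: k > (0.77·15 − 3)/(1 − 0.77) = 37.174.
The smallest integer exceeding 37.174 is 38.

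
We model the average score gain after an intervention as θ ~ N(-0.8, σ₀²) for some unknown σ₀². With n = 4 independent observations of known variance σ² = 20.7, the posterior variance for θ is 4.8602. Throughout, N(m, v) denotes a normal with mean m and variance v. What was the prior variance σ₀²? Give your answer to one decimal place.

σ₀² = 79.9

Posterior precision equals prior precision plus data precision: 1/σ_n² = 1/σ₀² + n/σ².
So 1/σ₀² = 1/4.8602 − 4/20.7 = 0.205753 − 0.193237 = 0.012516.
Hence σ₀² = 1/0.012516 ≈ 79.9.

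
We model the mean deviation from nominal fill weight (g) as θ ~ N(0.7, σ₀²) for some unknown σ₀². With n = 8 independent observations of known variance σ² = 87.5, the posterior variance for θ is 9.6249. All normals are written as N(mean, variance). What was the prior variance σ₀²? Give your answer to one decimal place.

σ₀² = 80.2

Posterior precision equals prior precision plus data precision: 1/σ_n² = 1/σ₀² + n/σ².
So 1/σ₀² = 1/9.6249 − 8/87.5 = 0.103897 − 0.091429 = 0.012468.
Hence σ₀² = 1/0.012468 ≈ 80.2.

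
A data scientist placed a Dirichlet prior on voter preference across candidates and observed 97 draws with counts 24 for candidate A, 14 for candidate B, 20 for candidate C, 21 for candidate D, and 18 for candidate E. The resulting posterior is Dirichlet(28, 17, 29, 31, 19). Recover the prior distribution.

For a Dirichlet(α) prior with multinomial counts c, the posterior is Dirichlet(α + c) componentwise.
Subtract each count from the matching posterior parameter: 28−24=4, 17−14=3, 29−20=9, 31−21=10, 19−18=1.

Dirichlet(4, 3, 9, 10, 1)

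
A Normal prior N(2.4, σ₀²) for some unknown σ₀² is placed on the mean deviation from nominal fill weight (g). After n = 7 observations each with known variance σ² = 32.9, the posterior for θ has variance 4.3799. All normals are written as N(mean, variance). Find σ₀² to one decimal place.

σ₀² = 64.3

Posterior precision equals prior precision plus data precision: 1/σ_n² = 1/σ₀² + n/σ².
So 1/σ₀² = 1/4.3799 − 7/32.9 = 0.228316 − 0.212766 = 0.015550.
Hence σ₀² = 1/0.015550 ≈ 64.3.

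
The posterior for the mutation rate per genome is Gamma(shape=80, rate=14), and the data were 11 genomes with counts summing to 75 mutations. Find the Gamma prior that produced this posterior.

A Gamma(α, β) prior (rate parametrization) on a Poisson rate with n observations summing to S gives posterior Gamma(α+S, β+n).
So α = 80 − 75 = 5 and β = 14 − 11 = 3.

Gamma(shape=5, rate=3)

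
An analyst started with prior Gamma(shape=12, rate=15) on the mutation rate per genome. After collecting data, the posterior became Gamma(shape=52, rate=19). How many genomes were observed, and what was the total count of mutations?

n = 4 genomes with total 40 mutations

A Gamma(α, β) prior (rate parametrization) on a Poisson rate with n observations summing to S gives posterior Gamma(α+S, β+n).
Matching: Σxᵢ = 52 − 12 = 40 and n = 19 − 15 = 4.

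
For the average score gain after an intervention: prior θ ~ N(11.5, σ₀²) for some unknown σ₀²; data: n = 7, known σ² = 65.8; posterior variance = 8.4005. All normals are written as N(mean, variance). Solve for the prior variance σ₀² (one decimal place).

σ₀² = 79.0

Posterior precision equals prior precision plus data precision: 1/σ_n² = 1/σ₀² + n/σ².
So 1/σ₀² = 1/8.4005 − 7/65.8 = 0.119041 − 0.106383 = 0.012658.
Hence σ₀² = 1/0.012658 ≈ 79.0.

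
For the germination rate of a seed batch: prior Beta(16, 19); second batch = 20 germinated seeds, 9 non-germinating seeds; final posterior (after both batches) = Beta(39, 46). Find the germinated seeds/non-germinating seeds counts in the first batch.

Because Beta–binomial updating is additive in the counts, the combined data contributed (α_post−α_prior, β_post−β_prior) successes and failures.
Total across both batches: 39−16=23 germinated seeds, 46−19=27 non-germinating seeds.
Subtract the second batch: 23−20=3 germinated seeds and 27−9=18 non-germinating seeds.

3 germinated seeds and 18 non-germinating seeds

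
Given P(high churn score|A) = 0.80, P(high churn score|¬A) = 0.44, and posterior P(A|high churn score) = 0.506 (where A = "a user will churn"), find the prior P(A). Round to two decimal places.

Bayes' rule in odds form gives O(A|E) = O(A)·[P(E|A)/P(E|¬A)], hence O(A) = O(A|E)/LR.
Posterior odds = 0.506/(1−0.506) = 1.0243. LR = 0.80/0.44 = 1.8182.
Prior odds = 1.0243/1.8182 = 0.5634, so P(A) = 0.5634/(1+0.5634) ≈ 0.36.

P(A) = 0.36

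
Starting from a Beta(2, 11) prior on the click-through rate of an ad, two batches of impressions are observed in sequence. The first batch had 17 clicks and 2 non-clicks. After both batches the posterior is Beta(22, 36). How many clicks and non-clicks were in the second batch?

Sequential conjugate updates are equivalent to a single update on the pooled data, so total successes = posterior α − prior α and total failures = posterior β − prior β.
Total across both batches: 22−2=20 clicks, 36−11=25 non-clicks.
Subtract the first batch: 20−17=3 clicks and 25−2=23 non-clicks.

3 clicks and 23 non-clicks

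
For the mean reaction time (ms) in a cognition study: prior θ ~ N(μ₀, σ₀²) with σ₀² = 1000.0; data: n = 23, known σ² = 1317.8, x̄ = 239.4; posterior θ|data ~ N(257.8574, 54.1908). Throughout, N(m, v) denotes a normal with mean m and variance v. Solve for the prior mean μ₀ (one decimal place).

μ₀ = 580.0

The posterior mean is a precision-weighted average: μ_n = (τ₀μ₀ + τ_data·x̄)/(τ₀+τ_data), with τ₀=1/σ₀² and τ_data=n/σ².
Here τ₀ = 1/1000.0 = 0.001000 and τ_data = 23/1317.8 = 0.017453, so τ_n = 0.018453.
Rearranging for μ₀: μ₀ = (μ_n·τ_n − τ_data·x̄)/τ₀ = (257.8574·0.018453 − 0.017453·239.4) / 0.001000 = 0.579994/0.001000 ≈ 580.0.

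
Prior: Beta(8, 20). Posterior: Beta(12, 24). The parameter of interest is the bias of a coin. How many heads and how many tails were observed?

4 heads and 4 tails

Under Beta–binomial conjugacy the posterior parameters are (a+s, b+f).
Match parameters: s=12−8=4, f=24−20=4.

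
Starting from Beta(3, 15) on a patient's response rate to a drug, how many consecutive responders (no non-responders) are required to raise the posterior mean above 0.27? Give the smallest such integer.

After k responders and 0 non-responders the posterior is Beta(3+k, 15), with mean (3+k)/(3+15+k).
Set (3+k)/(18+k) > 0.27 and solve: k > (0.27·18 − 3)/(1 − 0.27) = 2.548.
The smallest integer exceeding 2.548 is 3, and checking k=3: (6)/(21) = 0.2857 > 0.27.

k = 3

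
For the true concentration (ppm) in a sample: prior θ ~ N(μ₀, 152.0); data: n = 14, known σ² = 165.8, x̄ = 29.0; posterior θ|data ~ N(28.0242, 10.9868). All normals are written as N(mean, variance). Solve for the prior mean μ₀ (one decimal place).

μ₀ = 15.5

With known observation variance, the Normal–Normal posterior has precision τ_n = τ₀ + n/σ² and mean μ_n = (τ₀μ₀ + (n/σ²)x̄)/τ_n.
Here τ₀ = 1/152.0 = 0.006579 and τ_data = 14/165.8 = 0.084439, so τ_n = 0.091018.
Rearranging for μ₀: μ₀ = (μ_n·τ_n − τ_data·x̄)/τ₀ = (28.0242·0.091018 − 0.084439·29.0) / 0.006579 = 0.101976/0.006579 ≈ 15.5.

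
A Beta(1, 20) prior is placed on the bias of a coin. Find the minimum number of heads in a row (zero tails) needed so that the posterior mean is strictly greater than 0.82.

k = 91

After k heads and 0 tails the posterior is Beta(1+k, 20), with mean (1+k)/(1+20+k).
Set (1+k)/(21+k) > 0.82 and solve: k > (0.82·21 − 1)/(1 − 0.82) = 90.111.
The smallest integer exceeding 90.111 is 91.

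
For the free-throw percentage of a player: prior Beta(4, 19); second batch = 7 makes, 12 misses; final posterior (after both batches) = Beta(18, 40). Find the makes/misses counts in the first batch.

7 makes and 9 misses

Sequential conjugate updates are equivalent to a single update on the pooled data, so total successes = posterior α − prior α and total failures = posterior β − prior β.
Total across both batches: 18−4=14 makes, 40−19=21 misses.
Subtract the second batch: 14−7=7 makes and 21−12=9 misses.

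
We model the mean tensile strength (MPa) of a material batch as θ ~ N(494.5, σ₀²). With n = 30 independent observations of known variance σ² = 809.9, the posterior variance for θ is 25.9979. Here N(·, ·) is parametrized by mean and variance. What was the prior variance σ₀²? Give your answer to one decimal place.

For the Normal–Normal model with known σ², precisions add: τ_n = τ₀ + n/σ².
So 1/σ₀² = 1/25.9979 − 30/809.9 = 0.038465 − 0.037042 = 0.001423.
Hence σ₀² = 1/0.001423 ≈ 702.7.

σ₀² = 702.7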